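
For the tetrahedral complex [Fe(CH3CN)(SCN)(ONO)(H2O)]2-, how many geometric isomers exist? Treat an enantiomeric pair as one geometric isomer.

1

All four vertices of a tetrahedron are equivalent and mutually adjacent, so cis/trans isomerism cannot arise.
Only one geometric arrangement is possible; it has no improper symmetry element, so it exists as a pair of enantiomers (2 stereoisomers).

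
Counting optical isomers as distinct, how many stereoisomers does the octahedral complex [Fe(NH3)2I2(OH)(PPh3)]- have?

Working through the distinct placements yields 6 geometric isomers: NH3 trans, I trans; NH3 cis, I trans; NH3 cis, I cis (3 arrangements, 2 chiral); NH3 trans, I cis.
Of these, 2 lack any improper symmetry element and so occur as enantiomeric pairs, giving 6 + 2 = 8 stereoisomers in total.

8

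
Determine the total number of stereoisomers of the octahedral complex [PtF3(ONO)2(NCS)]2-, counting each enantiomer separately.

Systematic placement gives 3 geometric isomers: F mer, ONO trans; F mer, ONO cis; F fac, ONO cis.
Each arrangement has an internal mirror plane or centre of symmetry, so none is chiral.

3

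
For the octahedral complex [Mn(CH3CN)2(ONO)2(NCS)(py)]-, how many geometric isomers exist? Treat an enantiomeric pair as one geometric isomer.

6

The six octahedral sites form three mutually perpendicular trans pairs.
There are 6 geometric isomers: CH3CN trans, ONO cis; CH3CN trans, ONO trans; CH3CN cis, ONO cis (3 arrangements, 2 chiral); CH3CN cis, ONO trans.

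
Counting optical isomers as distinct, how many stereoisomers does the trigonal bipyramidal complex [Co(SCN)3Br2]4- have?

A trigonal bipyramid has two axial and three equatorial sites, which are chemically inequivalent.
There are 3 geometric isomers: Br both axial; Br one axial, one equatorial; Br both equatorial.
Each arrangement has an internal mirror plane or centre of symmetry, so none is chiral.

3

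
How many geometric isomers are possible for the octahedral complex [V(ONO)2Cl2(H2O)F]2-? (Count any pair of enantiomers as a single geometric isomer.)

In an octahedral complex each vertex has one trans partner and four cis neighbours.
The distinct arrangements are (6 in all): ONO trans, Cl trans; ONO cis, Cl trans; ONO trans, Cl cis; ONO cis, Cl cis (3 arrangements, 2 chiral).

6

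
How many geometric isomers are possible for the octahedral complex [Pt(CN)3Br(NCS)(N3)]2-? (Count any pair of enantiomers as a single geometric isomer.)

An octahedron has six vertices in three trans pairs; every non-trans pair is cis.
The distinct arrangements are (4 in all): CN mer (3 arrangements); CN fac (chiral).

4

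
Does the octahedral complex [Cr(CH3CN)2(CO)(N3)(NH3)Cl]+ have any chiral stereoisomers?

Placing the ligands in turn and identifying arrangements related by rotation or reflection leaves 9 distinct geometric isomers.
Of these, 6 lack any improper symmetry element and so occur as enantiomeric pairs, giving 9 + 6 = 15 stereoisomers in total.

yes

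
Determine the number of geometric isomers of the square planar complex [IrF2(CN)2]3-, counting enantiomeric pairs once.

There are 2 geometric isomers: F cis; F trans.

2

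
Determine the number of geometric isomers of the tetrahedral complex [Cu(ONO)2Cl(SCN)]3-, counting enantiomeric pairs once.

All four vertices of a tetrahedron are equivalent and mutually adjacent, so cis/trans isomerism cannot arise.
Only one geometric arrangement is possible.

1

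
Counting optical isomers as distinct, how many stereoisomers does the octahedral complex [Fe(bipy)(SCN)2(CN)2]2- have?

In an octahedral complex each vertex has one trans partner and four cis neighbours.
Each bipy is bidentate and must span two cis positions.
Working through the distinct placements yields 3 geometric isomers: SCN cis, CN trans; SCN cis, CN cis (chiral); SCN trans, CN cis.
One of these lacks any improper symmetry element and so occurs as an enantiomeric pair, giving 3 + 1 = 4 stereoisomers in total.

4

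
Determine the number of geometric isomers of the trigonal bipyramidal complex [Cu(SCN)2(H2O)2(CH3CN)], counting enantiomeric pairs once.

A trigonal bipyramid has two axial and three equatorial sites, which are chemically inequivalent.
Exhaustive case analysis gives 5 geometric isomers.

5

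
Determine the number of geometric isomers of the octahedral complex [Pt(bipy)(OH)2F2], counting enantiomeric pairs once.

Each bipy is bidentate and must span two cis positions.
There are 3 geometric isomers: OH cis, F trans; OH cis, F cis (chiral); OH trans, F cis.

3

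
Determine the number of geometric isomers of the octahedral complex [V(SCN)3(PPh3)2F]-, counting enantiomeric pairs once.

3

The six octahedral sites form three mutually perpendicular trans pairs.
Working through the distinct placements yields 3 geometric isomers: SCN mer, PPh3 cis; SCN mer, PPh3 trans; SCN fac, PPh3 cis.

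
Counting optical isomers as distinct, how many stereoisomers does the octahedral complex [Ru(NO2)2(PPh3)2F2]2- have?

6

An octahedron has six vertices in three trans pairs; every non-trans pair is cis.
Working through the distinct placements yields 5 geometric isomers: NO2 trans, PPh3 trans, F trans; NO2 cis, PPh3 cis, F trans; NO2 cis, PPh3 trans, F cis; NO2 cis, PPh3 cis, F cis (chiral); NO2 trans, PPh3 cis, F cis.
One of these lacks any improper symmetry element and so occurs as an enantiomeric pair, giving 5 + 1 = 6 stereoisomers in total.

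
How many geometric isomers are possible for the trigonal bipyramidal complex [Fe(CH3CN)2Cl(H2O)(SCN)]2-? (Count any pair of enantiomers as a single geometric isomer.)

7

A trigonal bipyramid has two axial and three equatorial sites, which are chemically inequivalent.
Placing the ligands in turn and identifying arrangements related by rotation or reflection leaves 7 distinct geometric isomers.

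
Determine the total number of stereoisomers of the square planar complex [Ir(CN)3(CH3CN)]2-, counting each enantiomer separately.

1

In a square planar complex each vertex has one trans partner and two cis neighbours.
Only one geometric arrangement is possible.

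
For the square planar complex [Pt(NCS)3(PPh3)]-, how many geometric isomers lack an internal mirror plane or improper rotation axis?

In a square planar complex each vertex has one trans partner and two cis neighbours.
Only one geometric arrangement is possible.

0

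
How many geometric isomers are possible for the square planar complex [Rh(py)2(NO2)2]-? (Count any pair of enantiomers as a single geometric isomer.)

In a square planar complex each vertex has one trans partner and two cis neighbours.
There are 2 geometric isomers: py cis; py trans.

2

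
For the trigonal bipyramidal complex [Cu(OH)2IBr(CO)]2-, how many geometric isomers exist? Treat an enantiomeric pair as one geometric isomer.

A trigonal bipyramid has two axial and three equatorial sites, which are chemically inequivalent.
Systematic enumeration (placing each ligand type in turn and discarding arrangements equivalent by rotation or reflection) gives 7 geometric isomers.

7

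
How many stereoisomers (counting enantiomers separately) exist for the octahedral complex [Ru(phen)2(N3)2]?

3

In an octahedral complex each vertex has one trans partner and four cis neighbours.
Each phen is bidentate and must span two cis positions.
Systematic placement gives 2 geometric isomers: N3 trans; N3 cis (chiral).
One of these lacks any improper symmetry element and so occurs as an enantiomeric pair, giving 2 + 1 = 3 stereoisomers in total.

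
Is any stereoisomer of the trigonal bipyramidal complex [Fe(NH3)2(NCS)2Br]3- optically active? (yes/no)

In a trigonal bipyramid the two axial positions differ from the three equatorial ones.
Exhaustive case analysis gives 5 geometric isomers.
One of these lacks any improper symmetry element and so occurs as an enantiomeric pair, giving 5 + 1 = 6 stereoisomers in total.

yes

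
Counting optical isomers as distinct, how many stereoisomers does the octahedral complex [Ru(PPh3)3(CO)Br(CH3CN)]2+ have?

An octahedron has six vertices in three trans pairs; every non-trans pair is cis.
Working through the distinct placements yields 4 geometric isomers: PPh3 mer (3 arrangements); PPh3 fac (chiral).
One of these lacks any improper symmetry element and so occurs as an enantiomeric pair, giving 4 + 1 = 5 stereoisomers in total.

5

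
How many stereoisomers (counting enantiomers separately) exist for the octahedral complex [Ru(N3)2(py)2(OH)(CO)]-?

8

An octahedron has six vertices in three trans pairs; every non-trans pair is cis.
There are 6 geometric isomers: N3 cis, py trans; N3 cis, py cis (3 arrangements, 2 chiral); N3 trans, py trans; N3 trans, py cis.
Of these, 2 lack any improper symmetry element and so occur as enantiomeric pairs, giving 6 + 2 = 8 stereoisomers in total.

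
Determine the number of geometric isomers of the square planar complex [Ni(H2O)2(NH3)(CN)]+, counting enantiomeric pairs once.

2

A square has two trans pairs of vertices; adjacent vertices are cis.
Working through the distinct placements yields 2 geometric isomers: H2O cis; H2O trans.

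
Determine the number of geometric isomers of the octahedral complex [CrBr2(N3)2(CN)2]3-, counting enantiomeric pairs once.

An octahedron has six vertices in three trans pairs; every non-trans pair is cis.
Systematic placement gives 5 geometric isomers: Br trans, N3 trans, CN trans; Br trans, N3 cis, CN cis; Br cis, N3 trans, CN cis; Br cis, N3 cis, CN cis (chiral); Br cis, N3 cis, CN trans.

5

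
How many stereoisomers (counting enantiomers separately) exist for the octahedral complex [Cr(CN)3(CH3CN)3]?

2

The six octahedral sites form three mutually perpendicular trans pairs.
There are 2 geometric isomers: CN mer; CN fac.
Each arrangement has an internal mirror plane or centre of symmetry, so none is chiral.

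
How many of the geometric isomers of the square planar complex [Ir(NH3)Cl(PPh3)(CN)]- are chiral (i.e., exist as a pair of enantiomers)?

0

Working through the distinct placements yields 3 geometric isomers: (CN/NH3 trans, Cl/PPh3 trans); (CN/PPh3 trans, Cl/NH3 trans); (CN/Cl trans, NH3/PPh3 trans).
Each arrangement has an internal mirror plane or centre of symmetry, so none is chiral.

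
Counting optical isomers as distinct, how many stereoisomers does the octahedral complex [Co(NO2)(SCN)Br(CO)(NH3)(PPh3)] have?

30

Exhaustive case analysis gives 15 geometric isomers.
Of these, 15 lack any improper symmetry element and so occur as enantiomeric pairs, giving 15 + 15 = 30 stereoisomers in total.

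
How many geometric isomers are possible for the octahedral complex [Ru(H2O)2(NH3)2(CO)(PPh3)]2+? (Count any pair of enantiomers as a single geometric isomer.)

6

The distinct arrangements are (6 in all): H2O cis, NH3 cis (3 arrangements, 2 chiral); H2O cis, NH3 trans; H2O trans, NH3 cis; H2O trans, NH3 trans.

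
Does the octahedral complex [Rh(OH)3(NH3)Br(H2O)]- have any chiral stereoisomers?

yes

The six octahedral sites form three mutually perpendicular trans pairs.
Systematic placement gives 4 geometric isomers: OH mer (3 arrangements); OH fac (chiral).
One of these lacks any improper symmetry element and so occurs as an enantiomeric pair, giving 4 + 1 = 5 stereoisomers in total.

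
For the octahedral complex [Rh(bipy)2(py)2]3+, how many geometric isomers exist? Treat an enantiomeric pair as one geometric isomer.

An octahedron has six vertices in three trans pairs; every non-trans pair is cis.
Each bipy is bidentate and must span two cis positions.
There are 2 geometric isomers: py trans; py cis (chiral).

2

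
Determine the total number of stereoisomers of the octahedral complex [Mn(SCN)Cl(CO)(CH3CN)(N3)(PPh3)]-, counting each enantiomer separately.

In an octahedral complex each vertex has one trans partner and four cis neighbours.
Placing the ligands in turn and identifying arrangements related by rotation or reflection leaves 15 distinct geometric isomers.
Of these, 15 lack any improper symmetry element and so occur as enantiomeric pairs, giving 15 + 15 = 30 stereoisomers in total.

30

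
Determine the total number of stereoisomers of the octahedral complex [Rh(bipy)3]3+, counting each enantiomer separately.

In an octahedral complex each vertex has one trans partner and four cis neighbours.
Each bipy is bidentate and must span two cis positions.
Only one geometric arrangement is possible; it has no improper symmetry element, so it exists as a pair of enantiomers (2 stereoisomers).

2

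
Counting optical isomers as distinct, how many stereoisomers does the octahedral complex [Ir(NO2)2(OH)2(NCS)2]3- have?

6

In an octahedral complex each vertex has one trans partner and four cis neighbours.
There are 5 geometric isomers: NO2 trans, OH trans, NCS trans; NO2 cis, OH cis, NCS trans; NO2 cis, OH trans, NCS cis; NO2 cis, OH cis, NCS cis (chiral); NO2 trans, OH cis, NCS cis.
One of these lacks any improper symmetry element and so occurs as an enantiomeric pair, giving 5 + 1 = 6 stereoisomers in total.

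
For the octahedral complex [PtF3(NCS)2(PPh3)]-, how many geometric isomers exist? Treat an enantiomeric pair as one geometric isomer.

The distinct arrangements are (3 in all): F mer, NCS cis; F mer, NCS trans; F fac, NCS cis.

3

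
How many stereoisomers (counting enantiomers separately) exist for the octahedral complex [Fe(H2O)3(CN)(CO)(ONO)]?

Systematic placement gives 4 geometric isomers: H2O mer (3 arrangements); H2O fac (chiral).
One of these lacks any improper symmetry element and so occurs as an enantiomeric pair, giving 4 + 1 = 5 stereoisomers in total.

5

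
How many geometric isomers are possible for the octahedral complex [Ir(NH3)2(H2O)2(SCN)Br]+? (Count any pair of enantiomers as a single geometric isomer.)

The six octahedral sites form three mutually perpendicular trans pairs.
There are 6 geometric isomers: NH3 cis, H2O cis (3 arrangements, 2 chiral); NH3 trans, H2O cis; NH3 cis, H2O trans; NH3 trans, H2O trans.

6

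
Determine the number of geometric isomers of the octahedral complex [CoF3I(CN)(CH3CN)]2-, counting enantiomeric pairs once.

An octahedron has six vertices in three trans pairs; every non-trans pair is cis.
Systematic placement gives 4 geometric isomers: F mer (3 arrangements); F fac (chiral).

4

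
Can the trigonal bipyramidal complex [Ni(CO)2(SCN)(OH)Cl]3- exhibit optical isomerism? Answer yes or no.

yes

In a trigonal bipyramid the two axial positions differ from the three equatorial ones.
Exhaustive case analysis gives 7 geometric isomers.
Of these, 3 lack any improper symmetry element and so occur as enantiomeric pairs, giving 7 + 3 = 10 stereoisomers in total.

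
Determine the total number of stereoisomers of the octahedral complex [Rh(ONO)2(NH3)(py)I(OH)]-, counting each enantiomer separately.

15

The six octahedral sites form three mutually perpendicular trans pairs.
Exhaustive case analysis gives 9 geometric isomers.
Of these, 6 lack any improper symmetry element and so occur as enantiomeric pairs, giving 9 + 6 = 15 stereoisomers in total.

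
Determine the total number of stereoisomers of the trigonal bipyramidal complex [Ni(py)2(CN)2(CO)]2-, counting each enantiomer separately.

6

In a trigonal bipyramid the two axial positions differ from the three equatorial ones.
Placing the ligands in turn and identifying arrangements related by rotation or reflection leaves 5 distinct geometric isomers.
One of these lacks any improper symmetry element and so occurs as an enantiomeric pair, giving 5 + 1 = 6 stereoisomers in total.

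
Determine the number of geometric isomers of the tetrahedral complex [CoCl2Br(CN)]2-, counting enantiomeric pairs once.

1

All four vertices of a tetrahedron are equivalent and mutually adjacent, so cis/trans isomerism cannot arise.
Only one geometric arrangement is possible.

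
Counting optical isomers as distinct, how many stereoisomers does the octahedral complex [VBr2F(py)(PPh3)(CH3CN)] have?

15

An octahedron has six vertices in three trans pairs; every non-trans pair is cis.
Exhaustive case analysis gives 9 geometric isomers.
Of these, 6 lack any improper symmetry element and so occur as enantiomeric pairs, giving 9 + 6 = 15 stereoisomers in total.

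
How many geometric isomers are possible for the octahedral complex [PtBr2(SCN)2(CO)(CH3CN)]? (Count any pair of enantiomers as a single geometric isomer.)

In an octahedral complex each vertex has one trans partner and four cis neighbours.
Working through the distinct placements yields 6 geometric isomers: Br trans, SCN trans; Br trans, SCN cis; Br cis, SCN trans; Br cis, SCN cis (3 arrangements, 2 chiral).

6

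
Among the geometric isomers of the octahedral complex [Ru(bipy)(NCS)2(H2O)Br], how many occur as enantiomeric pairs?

The six octahedral sites form three mutually perpendicular trans pairs.
Each bipy is bidentate and must span two cis positions.
Working through the distinct placements yields 4 geometric isomers: NCS cis (3 arrangements, 2 chiral); NCS trans.
Of these, 2 lack any improper symmetry element and so occur as enantiomeric pairs, giving 4 + 2 = 6 stereoisomers in total.

2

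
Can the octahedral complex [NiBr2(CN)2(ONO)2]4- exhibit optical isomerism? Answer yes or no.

yes

An octahedron has six vertices in three trans pairs; every non-trans pair is cis.
There are 5 geometric isomers: Br trans, CN trans, ONO trans; Br trans, CN cis, ONO cis; Br cis, CN cis, ONO trans; Br cis, CN cis, ONO cis (chiral); Br cis, CN trans, ONO cis.
One of these lacks any improper symmetry element and so occurs as an enantiomeric pair, giving 5 + 1 = 6 stereoisomers in total.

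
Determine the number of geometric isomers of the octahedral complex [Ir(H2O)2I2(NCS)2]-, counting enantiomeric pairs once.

5

In an octahedral complex each vertex has one trans partner and four cis neighbours.
The distinct arrangements are (5 in all): H2O trans, I trans, NCS trans; H2O trans, I cis, NCS cis; H2O cis, I cis, NCS trans; H2O cis, I cis, NCS cis (chiral); H2O cis, I trans, NCS cis.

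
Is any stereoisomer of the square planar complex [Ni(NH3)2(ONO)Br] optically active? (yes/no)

no

Systematic placement gives 2 geometric isomers: NH3 cis; NH3 trans.
Each arrangement has an internal mirror plane or centre of symmetry, so none is chiral.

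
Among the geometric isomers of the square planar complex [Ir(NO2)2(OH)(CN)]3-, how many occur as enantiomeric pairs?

In a square planar complex each vertex has one trans partner and two cis neighbours.
There are 2 geometric isomers: NO2 cis; NO2 trans.
Each arrangement has an internal mirror plane or centre of symmetry, so none is chiral.

0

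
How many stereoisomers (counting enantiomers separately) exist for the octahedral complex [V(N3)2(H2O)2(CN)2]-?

6

An octahedron has six vertices in three trans pairs; every non-trans pair is cis.
Systematic placement gives 5 geometric isomers: N3 trans, H2O trans, CN trans; N3 cis, H2O cis, CN trans; N3 trans, H2O cis, CN cis; N3 cis, H2O cis, CN cis (chiral); N3 cis, H2O trans, CN cis.
One of these lacks any improper symmetry element and so occurs as an enantiomeric pair, giving 5 + 1 = 6 stereoisomers in total.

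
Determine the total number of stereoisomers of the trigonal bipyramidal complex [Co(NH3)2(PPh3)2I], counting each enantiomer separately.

Systematic enumeration (placing each ligand type in turn and discarding arrangements equivalent by rotation or reflection) gives 5 geometric isomers.
One of these lacks any improper symmetry element and so occurs as an enantiomeric pair, giving 5 + 1 = 6 stereoisomers in total.

6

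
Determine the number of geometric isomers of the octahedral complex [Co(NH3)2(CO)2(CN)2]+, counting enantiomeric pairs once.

The six octahedral sites form three mutually perpendicular trans pairs.
The distinct arrangements are (5 in all): NH3 trans, CO trans, CN trans; NH3 cis, CO cis, CN trans; NH3 trans, CO cis, CN cis; NH3 cis, CO cis, CN cis (chiral); NH3 cis, CO trans, CN cis.

5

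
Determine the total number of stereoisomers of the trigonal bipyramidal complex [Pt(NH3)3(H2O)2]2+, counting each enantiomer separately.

A trigonal bipyramid has two axial and three equatorial sites, which are chemically inequivalent.
The distinct arrangements are (3 in all): H2O both axial; H2O one axial, one equatorial; H2O both equatorial.
Each arrangement has an internal mirror plane or centre of symmetry, so none is chiral.

3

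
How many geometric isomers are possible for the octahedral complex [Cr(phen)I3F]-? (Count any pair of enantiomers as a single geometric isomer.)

An octahedron has six vertices in three trans pairs; every non-trans pair is cis.
Each phen is bidentate and must span two cis positions.
Working through the distinct placements yields 2 geometric isomers: I fac; I mer.

2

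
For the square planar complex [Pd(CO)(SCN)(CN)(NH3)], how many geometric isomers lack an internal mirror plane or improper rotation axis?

0

In a square planar complex each vertex has one trans partner and two cis neighbours.
Working through the distinct placements yields 3 geometric isomers: (CN/NH3 trans, CO/SCN trans); (CN/SCN trans, CO/NH3 trans); (CN/CO trans, NH3/SCN trans).
Each arrangement has an internal mirror plane or centre of symmetry, so none is chiral.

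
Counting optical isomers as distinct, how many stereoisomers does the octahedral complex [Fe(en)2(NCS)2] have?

In an octahedral complex each vertex has one trans partner and four cis neighbours.
Each en is bidentate and must span two cis positions.
There are 2 geometric isomers: NCS trans; NCS cis (chiral).
One of these lacks any improper symmetry element and so occurs as an enantiomeric pair, giving 2 + 1 = 3 stereoisomers in total.

3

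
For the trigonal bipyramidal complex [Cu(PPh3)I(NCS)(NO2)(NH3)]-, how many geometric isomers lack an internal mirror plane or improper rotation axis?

10

In a trigonal bipyramid the two axial positions differ from the three equatorial ones.
Systematic enumeration (placing each ligand type in turn and discarding arrangements equivalent by rotation or reflection) gives 10 geometric isomers.
Of these, 10 lack any improper symmetry element and so occur as enantiomeric pairs, giving 10 + 10 = 20 stereoisomers in total.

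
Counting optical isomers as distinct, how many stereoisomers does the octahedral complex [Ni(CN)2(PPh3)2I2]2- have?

6

The six octahedral sites form three mutually perpendicular trans pairs.
There are 5 geometric isomers: CN trans, PPh3 trans, I trans; CN trans, PPh3 cis, I cis; CN cis, PPh3 trans, I cis; CN cis, PPh3 cis, I cis (chiral); CN cis, PPh3 cis, I trans.
One of these lacks any improper symmetry element and so occurs as an enantiomeric pair, giving 5 + 1 = 6 stereoisomers in total.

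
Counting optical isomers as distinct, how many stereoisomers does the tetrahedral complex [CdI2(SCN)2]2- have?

1

Only one geometric arrangement is possible.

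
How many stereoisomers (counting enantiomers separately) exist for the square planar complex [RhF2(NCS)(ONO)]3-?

A square has two trans pairs of vertices; adjacent vertices are cis.
The distinct arrangements are (2 in all): F cis; F trans.
Each arrangement has an internal mirror plane or centre of symmetry, so none is chiral.

2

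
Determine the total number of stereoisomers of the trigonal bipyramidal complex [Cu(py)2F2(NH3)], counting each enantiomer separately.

In a trigonal bipyramid the two axial positions differ from the three equatorial ones.
Placing the ligands in turn and identifying arrangements related by rotation or reflection leaves 5 distinct geometric isomers.
One of these lacks any improper symmetry element and so occurs as an enantiomeric pair, giving 5 + 1 = 6 stereoisomers in total.

6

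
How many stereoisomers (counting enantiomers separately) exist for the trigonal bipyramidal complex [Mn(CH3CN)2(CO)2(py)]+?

A trigonal bipyramid has two axial and three equatorial sites, which are chemically inequivalent.
Placing the ligands in turn and identifying arrangements related by rotation or reflection leaves 5 distinct geometric isomers.
One of these lacks any improper symmetry element and so occurs as an enantiomeric pair, giving 5 + 1 = 6 stereoisomers in total.

6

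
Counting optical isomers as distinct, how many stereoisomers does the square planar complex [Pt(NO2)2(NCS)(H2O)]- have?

2

In a square planar complex each vertex has one trans partner and two cis neighbours.
The distinct arrangements are (2 in all): NO2 cis; NO2 trans.
Each arrangement has an internal mirror plane or centre of symmetry, so none is chiral.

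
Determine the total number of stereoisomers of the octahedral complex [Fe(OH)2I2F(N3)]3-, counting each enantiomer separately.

8

The six octahedral sites form three mutually perpendicular trans pairs.
There are 6 geometric isomers: OH trans, I cis; OH cis, I cis (3 arrangements, 2 chiral); OH trans, I trans; OH cis, I trans.
Of these, 2 lack any improper symmetry element and so occur as enantiomeric pairs, giving 6 + 2 = 8 stereoisomers in total.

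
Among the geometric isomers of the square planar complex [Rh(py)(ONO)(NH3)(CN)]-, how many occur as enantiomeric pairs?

In a square planar complex each vertex has one trans partner and two cis neighbours.
There are 3 geometric isomers: (CN/ONO trans, NH3/py trans); (CN/py trans, NH3/ONO trans); (CN/NH3 trans, ONO/py trans).
Each arrangement has an internal mirror plane or centre of symmetry, so none is chiral.

0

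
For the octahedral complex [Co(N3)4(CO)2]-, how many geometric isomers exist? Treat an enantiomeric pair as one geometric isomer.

Systematic placement gives 2 geometric isomers: CO trans; CO cis.

2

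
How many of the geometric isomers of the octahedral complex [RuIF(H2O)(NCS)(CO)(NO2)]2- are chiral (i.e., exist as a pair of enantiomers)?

An octahedron has six vertices in three trans pairs; every non-trans pair is cis.
Placing the ligands in turn and identifying arrangements related by rotation or reflection leaves 15 distinct geometric isomers.
Of these, 15 lack any improper symmetry element and so occur as enantiomeric pairs, giving 15 + 15 = 30 stereoisomers in total.

15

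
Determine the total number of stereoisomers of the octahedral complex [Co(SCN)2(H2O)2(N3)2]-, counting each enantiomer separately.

The distinct arrangements are (5 in all): SCN trans, H2O trans, N3 trans; SCN cis, H2O trans, N3 cis; SCN trans, H2O cis, N3 cis; SCN cis, H2O cis, N3 cis (chiral); SCN cis, H2O cis, N3 trans.
One of these lacks any improper symmetry element and so occurs as an enantiomeric pair, giving 5 + 1 = 6 stereoisomers in total.

6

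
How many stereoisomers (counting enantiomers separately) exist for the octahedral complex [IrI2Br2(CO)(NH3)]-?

In an octahedral complex each vertex has one trans partner and four cis neighbours.
The distinct arrangements are (6 in all): I cis, Br trans; I trans, Br trans; I cis, Br cis (3 arrangements, 2 chiral); I trans, Br cis.
Of these, 2 lack any improper symmetry element and so occur as enantiomeric pairs, giving 6 + 2 = 8 stereoisomers in total.

8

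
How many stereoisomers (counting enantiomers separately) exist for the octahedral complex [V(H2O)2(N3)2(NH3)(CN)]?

8

In an octahedral complex each vertex has one trans partner and four cis neighbours.
Working through the distinct placements yields 6 geometric isomers: H2O cis, N3 cis (3 arrangements, 2 chiral); H2O cis, N3 trans; H2O trans, N3 cis; H2O trans, N3 trans.
Of these, 2 lack any improper symmetry element and so occur as enantiomeric pairs, giving 6 + 2 = 8 stereoisomers in total.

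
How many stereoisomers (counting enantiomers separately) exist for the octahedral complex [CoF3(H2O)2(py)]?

Working through the distinct placements yields 3 geometric isomers: F mer, H2O cis; F mer, H2O trans; F fac, H2O cis.
Each arrangement has an internal mirror plane or centre of symmetry, so none is chiral.

3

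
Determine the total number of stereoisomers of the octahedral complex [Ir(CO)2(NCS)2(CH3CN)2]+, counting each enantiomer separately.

An octahedron has six vertices in three trans pairs; every non-trans pair is cis.
The distinct arrangements are (5 in all): CO trans, NCS trans, CH3CN trans; CO cis, NCS cis, CH3CN trans; CO cis, NCS trans, CH3CN cis; CO cis, NCS cis, CH3CN cis (chiral); CO trans, NCS cis, CH3CN cis.
One of these lacks any improper symmetry element and so occurs as an enantiomeric pair, giving 5 + 1 = 6 stereoisomers in total.

6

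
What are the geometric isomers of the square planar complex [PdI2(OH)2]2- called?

The distinct arrangements are (2 in all): I cis; I trans.

cis and trans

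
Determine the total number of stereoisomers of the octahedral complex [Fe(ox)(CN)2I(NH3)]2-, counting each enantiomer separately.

Each ox is bidentate and must span two cis positions.
Systematic placement gives 4 geometric isomers: CN trans; CN cis (3 arrangements, 2 chiral).
Of these, 2 lack any improper symmetry element and so occur as enantiomeric pairs, giving 4 + 2 = 6 stereoisomers in total.

6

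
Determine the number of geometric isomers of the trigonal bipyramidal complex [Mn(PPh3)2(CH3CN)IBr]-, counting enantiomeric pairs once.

7

In a trigonal bipyramid the two axial positions differ from the three equatorial ones.
Exhaustive case analysis gives 7 geometric isomers.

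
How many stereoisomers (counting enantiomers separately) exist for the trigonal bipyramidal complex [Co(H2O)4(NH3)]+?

2

In a trigonal bipyramid the two axial positions differ from the three equatorial ones.
Working through the distinct placements yields 2 geometric isomers: NH3 equatorial; NH3 axial.
Each arrangement has an internal mirror plane or centre of symmetry, so none is chiral.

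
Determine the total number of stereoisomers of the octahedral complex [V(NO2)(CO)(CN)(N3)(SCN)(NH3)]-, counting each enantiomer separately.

An octahedron has six vertices in three trans pairs; every non-trans pair is cis.
Exhaustive case analysis gives 15 geometric isomers.
Of these, 15 lack any improper symmetry element and so occur as enantiomeric pairs, giving 15 + 15 = 30 stereoisomers in total.

30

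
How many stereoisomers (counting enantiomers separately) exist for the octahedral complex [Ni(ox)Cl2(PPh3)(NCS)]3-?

The six octahedral sites form three mutually perpendicular trans pairs.
Each ox is bidentate and must span two cis positions.
The distinct arrangements are (4 in all): Cl trans; Cl cis (3 arrangements, 2 chiral).
Of these, 2 lack any improper symmetry element and so occur as enantiomeric pairs, giving 4 + 2 = 6 stereoisomers in total.

6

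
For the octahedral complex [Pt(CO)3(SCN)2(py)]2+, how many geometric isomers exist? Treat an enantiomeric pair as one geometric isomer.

3

In an octahedral complex each vertex has one trans partner and four cis neighbours.
Systematic placement gives 3 geometric isomers: CO mer, SCN cis; CO mer, SCN trans; CO fac, SCN cis.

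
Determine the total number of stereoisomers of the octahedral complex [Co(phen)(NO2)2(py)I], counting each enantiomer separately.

6

The six octahedral sites form three mutually perpendicular trans pairs.
Each phen is bidentate and must span two cis positions.
Working through the distinct placements yields 4 geometric isomers: NO2 cis (3 arrangements, 2 chiral); NO2 trans.
Of these, 2 lack any improper symmetry element and so occur as enantiomeric pairs, giving 4 + 2 = 6 stereoisomers in total.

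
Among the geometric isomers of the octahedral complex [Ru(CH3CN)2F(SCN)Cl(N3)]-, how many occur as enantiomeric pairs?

6

The six octahedral sites form three mutually perpendicular trans pairs.
Systematic enumeration (placing each ligand type in turn and discarding arrangements equivalent by rotation or reflection) gives 9 geometric isomers.
Of these, 6 lack any improper symmetry element and so occur as enantiomeric pairs, giving 9 + 6 = 15 stereoisomers in total.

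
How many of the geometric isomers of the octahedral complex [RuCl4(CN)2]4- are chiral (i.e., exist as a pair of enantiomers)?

An octahedron has six vertices in three trans pairs; every non-trans pair is cis.
Working through the distinct placements yields 2 geometric isomers: CN trans; CN cis.
Each arrangement has an internal mirror plane or centre of symmetry, so none is chiral.

0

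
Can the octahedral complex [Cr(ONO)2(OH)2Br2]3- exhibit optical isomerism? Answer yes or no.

yes

Systematic placement gives 5 geometric isomers: ONO trans, OH trans, Br trans; ONO cis, OH cis, Br trans; ONO trans, OH cis, Br cis; ONO cis, OH cis, Br cis (chiral); ONO cis, OH trans, Br cis.
One of these lacks any improper symmetry element and so occurs as an enantiomeric pair, giving 5 + 1 = 6 stereoisomers in total.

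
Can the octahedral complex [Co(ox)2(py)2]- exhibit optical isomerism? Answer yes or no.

yes

Each ox is bidentate and must span two cis positions.
Working through the distinct placements yields 2 geometric isomers: py trans; py cis (chiral).
One of these lacks any improper symmetry element and so occurs as an enantiomeric pair, giving 2 + 1 = 3 stereoisomers in total.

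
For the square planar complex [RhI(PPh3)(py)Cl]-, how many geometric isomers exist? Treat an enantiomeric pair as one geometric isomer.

3

A square has two trans pairs of vertices; adjacent vertices are cis.
Systematic placement gives 3 geometric isomers: (Cl/PPh3 trans, I/py trans); (Cl/py trans, I/PPh3 trans); (Cl/I trans, PPh3/py trans).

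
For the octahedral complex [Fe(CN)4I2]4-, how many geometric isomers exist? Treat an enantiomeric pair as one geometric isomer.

In an octahedral complex each vertex has one trans partner and four cis neighbours.
Systematic placement gives 2 geometric isomers: I trans; I cis.

2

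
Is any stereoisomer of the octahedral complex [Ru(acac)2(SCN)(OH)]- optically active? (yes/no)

yes

Each acac is bidentate and must span two cis positions.
The distinct arrangements are (2 in all): SCN and OH mutually trans; SCN and OH mutually cis (chiral).
One of these lacks any improper symmetry element and so occurs as an enantiomeric pair, giving 2 + 1 = 3 stereoisomers in total.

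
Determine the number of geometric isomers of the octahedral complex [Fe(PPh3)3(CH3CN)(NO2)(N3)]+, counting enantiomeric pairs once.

In an octahedral complex each vertex has one trans partner and four cis neighbours.
The distinct arrangements are (4 in all): PPh3 mer (3 arrangements); PPh3 fac (chiral).

4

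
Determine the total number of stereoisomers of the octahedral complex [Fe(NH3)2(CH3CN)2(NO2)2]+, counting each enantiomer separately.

In an octahedral complex each vertex has one trans partner and four cis neighbours.
Systematic placement gives 5 geometric isomers: NH3 trans, CH3CN trans, NO2 trans; NH3 cis, CH3CN trans, NO2 cis; NH3 cis, CH3CN cis, NO2 trans; NH3 cis, CH3CN cis, NO2 cis (chiral); NH3 trans, CH3CN cis, NO2 cis.
One of these lacks any improper symmetry element and so occurs as an enantiomeric pair, giving 5 + 1 = 6 stereoisomers in total.

6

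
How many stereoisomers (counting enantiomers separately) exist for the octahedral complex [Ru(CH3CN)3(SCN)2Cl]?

3

There are 3 geometric isomers: CH3CN mer, SCN trans; CH3CN mer, SCN cis; CH3CN fac, SCN cis.
Each arrangement has an internal mirror plane or centre of symmetry, so none is chiral.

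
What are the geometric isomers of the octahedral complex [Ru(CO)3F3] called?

fac and mer

The six octahedral sites form three mutually perpendicular trans pairs.
Systematic placement gives 2 geometric isomers: CO mer; CO fac.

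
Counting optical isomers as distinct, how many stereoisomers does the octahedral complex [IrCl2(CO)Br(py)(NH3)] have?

An octahedron has six vertices in three trans pairs; every non-trans pair is cis.
Placing the ligands in turn and identifying arrangements related by rotation or reflection leaves 9 distinct geometric isomers.
Of these, 6 lack any improper symmetry element and so occur as enantiomeric pairs, giving 9 + 6 = 15 stereoisomers in total.

15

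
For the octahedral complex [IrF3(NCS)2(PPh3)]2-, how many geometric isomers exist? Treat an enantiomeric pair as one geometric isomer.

3

An octahedron has six vertices in three trans pairs; every non-trans pair is cis.
There are 3 geometric isomers: F mer, NCS cis; F mer, NCS trans; F fac, NCS cis.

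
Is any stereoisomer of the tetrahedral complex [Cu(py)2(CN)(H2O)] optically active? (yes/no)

no

All four vertices of a tetrahedron are equivalent and mutually adjacent, so cis/trans isomerism cannot arise.
Only one geometric arrangement is possible.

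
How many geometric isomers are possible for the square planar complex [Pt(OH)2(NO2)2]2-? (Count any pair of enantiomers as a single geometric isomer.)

2

A square has two trans pairs of vertices; adjacent vertices are cis.
Working through the distinct placements yields 2 geometric isomers: OH cis; OH trans.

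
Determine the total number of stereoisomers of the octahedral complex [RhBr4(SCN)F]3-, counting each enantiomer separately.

2

An octahedron has six vertices in three trans pairs; every non-trans pair is cis.
Systematic placement gives 2 geometric isomers: SCN and F mutually trans; SCN and F mutually cis.
Each arrangement has an internal mirror plane or centre of symmetry, so none is chiral.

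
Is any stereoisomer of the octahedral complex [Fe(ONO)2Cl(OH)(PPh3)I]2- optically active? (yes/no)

The six octahedral sites form three mutually perpendicular trans pairs.
Systematic enumeration (placing each ligand type in turn and discarding arrangements equivalent by rotation or reflection) gives 9 geometric isomers.
Of these, 6 lack any improper symmetry element and so occur as enantiomeric pairs, giving 9 + 6 = 15 stereoisomers in total.

yes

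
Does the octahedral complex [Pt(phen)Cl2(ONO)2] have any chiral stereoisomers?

The six octahedral sites form three mutually perpendicular trans pairs.
Each phen is bidentate and must span two cis positions.
The distinct arrangements are (3 in all): Cl trans, ONO cis; Cl cis, ONO cis (chiral); Cl cis, ONO trans.
One of these lacks any improper symmetry element and so occurs as an enantiomeric pair, giving 3 + 1 = 4 stereoisomers in total.

yes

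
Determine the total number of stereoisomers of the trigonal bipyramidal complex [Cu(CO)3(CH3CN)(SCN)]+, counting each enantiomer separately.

4

A trigonal bipyramid has two axial and three equatorial sites, which are chemically inequivalent.
Working through the distinct placements yields 4 geometric isomers: CH3CN axial, SCN equatorial; CH3CN axial, SCN axial; CH3CN equatorial, SCN equatorial; CH3CN equatorial, SCN axial.
Each arrangement has an internal mirror plane or centre of symmetry, so none is chiral.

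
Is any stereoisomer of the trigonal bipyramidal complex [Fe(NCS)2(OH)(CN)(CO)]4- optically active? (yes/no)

In a trigonal bipyramid the two axial positions differ from the three equatorial ones.
Exhaustive case analysis gives 7 geometric isomers.
Of these, 3 lack any improper symmetry element and so occur as enantiomeric pairs, giving 7 + 3 = 10 stereoisomers in total.

yes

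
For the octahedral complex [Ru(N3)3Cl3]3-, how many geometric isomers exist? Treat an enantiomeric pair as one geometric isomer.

There are 2 geometric isomers: N3 mer; N3 fac.

2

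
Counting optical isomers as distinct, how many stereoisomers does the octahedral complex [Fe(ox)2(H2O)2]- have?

3

The six octahedral sites form three mutually perpendicular trans pairs.
Each ox is bidentate and must span two cis positions.
Working through the distinct placements yields 2 geometric isomers: H2O trans; H2O cis (chiral).
One of these lacks any improper symmetry element and so occurs as an enantiomeric pair, giving 2 + 1 = 3 stereoisomers in total.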